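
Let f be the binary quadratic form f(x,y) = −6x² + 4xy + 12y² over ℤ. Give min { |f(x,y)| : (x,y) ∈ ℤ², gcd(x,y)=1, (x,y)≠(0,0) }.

descent: ρ → (12,-4,-6)
descent: ρ → (-6,16,2)  [lands on river]
river: ρ → (2,16,-6)
river: ρ → (-6,8,10)
river: ρ → (10,12,-4)
river: ρ → (-4,12,10)
river: ρ → (10,8,-6)
closes: descent 2, river 6
min |a| on river = 2

2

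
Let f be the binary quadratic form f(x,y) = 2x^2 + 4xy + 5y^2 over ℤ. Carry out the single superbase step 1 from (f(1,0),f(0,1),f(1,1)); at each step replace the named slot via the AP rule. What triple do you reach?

start (2,5,11) = (f(1,0),f(0,1),f(1,1))
replace slot 1: 2·(5+11) − 2 = 30 → (30,5,11)

30,5,11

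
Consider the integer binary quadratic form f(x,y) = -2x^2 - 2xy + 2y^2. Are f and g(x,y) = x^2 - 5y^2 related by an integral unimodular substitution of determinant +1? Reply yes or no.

D₁ = 20, D₂ = 20
river cycle of f (length 2): (2, 2, -2), (-2, 2, 2)
river cycle of g (length 2): (1, 4, -1), (-1, 4, 1)
cycles differ ⇒ inequivalent

no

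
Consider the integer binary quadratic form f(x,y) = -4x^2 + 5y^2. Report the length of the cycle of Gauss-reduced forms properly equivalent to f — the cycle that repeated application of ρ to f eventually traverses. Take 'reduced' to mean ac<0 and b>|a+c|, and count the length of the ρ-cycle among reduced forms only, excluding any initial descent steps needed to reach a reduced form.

D = 80, ⌊√D⌋ = 8
descent: ρ → (5,0,-4)
descent: ρ → (-4,8,1)  [lands on river]
river: ρ → (1,8,-4)
ρ-cycle length = 2 (tail of 2 descent steps not counted)

2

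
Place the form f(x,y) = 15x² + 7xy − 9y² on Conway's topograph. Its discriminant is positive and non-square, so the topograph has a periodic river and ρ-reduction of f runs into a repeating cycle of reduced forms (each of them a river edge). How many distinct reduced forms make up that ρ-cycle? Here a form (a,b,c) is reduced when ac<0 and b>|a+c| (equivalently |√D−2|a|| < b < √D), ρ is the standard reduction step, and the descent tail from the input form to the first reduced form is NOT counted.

D = 589, ⌊√D⌋ = 24
river: ρ → (-9,11,13)
river: ρ → (13,15,-7)
river: ρ → (-7,13,15)
river: ρ → (15,17,-5)
river: ρ → (-5,23,3)
river: ρ → (3,19,-19)
river: ρ → (-19,19,3)
river: ρ → (3,23,-5)
river: ρ → (-5,17,15)
river: ρ → (15,13,-7)
river: ρ → (-7,15,13)
river: ρ → (13,11,-9)
river: ρ → (-9,7,15)
river: ρ → (15,23,-1)
river: ρ → (-1,23,15)
river: ρ → (15,7,-9)
ρ-cycle length = 16 (tail of 0 descent steps not counted)

16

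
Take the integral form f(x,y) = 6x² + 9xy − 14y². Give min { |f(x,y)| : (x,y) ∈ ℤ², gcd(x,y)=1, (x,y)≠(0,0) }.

river: ρ → (-14,19,1)
river: ρ → (1,19,-14)
river: ρ → (-14,9,6)
river: ρ → (6,15,-8)
river: ρ → (-8,17,4)
river: ρ → (4,15,-12)
river: ρ → (-12,9,7)
river: ρ → (7,19,-2)
river: ρ → (-2,17,16)
river: ρ → (16,15,-3)
river: ρ → (-3,15,16)
river: ρ → (16,17,-2)
river: ρ → (-2,19,7)
river: ρ → (7,9,-12)
river: ρ → (-12,15,4)
river: ρ → (4,17,-8)
river: ρ → (-8,15,6)
river: ρ → (6,9,-14)
closes: descent 0, river 18
min |a| on river = 1

1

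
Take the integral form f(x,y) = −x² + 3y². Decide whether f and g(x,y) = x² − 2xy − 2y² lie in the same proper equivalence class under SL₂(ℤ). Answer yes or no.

D₁ = 12, D₂ = 12
river cycle of f (length 2): (-1, 2, 2), (2, 2, -1)
river cycle of g (length 2): (-2, 2, 1), (1, 2, -2)
cycles differ ⇒ inequivalent

no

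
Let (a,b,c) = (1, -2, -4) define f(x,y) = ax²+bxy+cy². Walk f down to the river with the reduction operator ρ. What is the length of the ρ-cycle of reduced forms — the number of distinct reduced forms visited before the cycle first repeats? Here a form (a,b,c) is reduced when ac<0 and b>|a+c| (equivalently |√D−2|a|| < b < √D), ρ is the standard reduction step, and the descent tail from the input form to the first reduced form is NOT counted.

D = 20, ⌊√D⌋ = 4
descent: ρ → (-4,2,1)
descent: ρ → (1,4,-1)  [lands on river]
river: ρ → (-1,4,1)
ρ-cycle length = 2 (tail of 2 descent steps not counted)

2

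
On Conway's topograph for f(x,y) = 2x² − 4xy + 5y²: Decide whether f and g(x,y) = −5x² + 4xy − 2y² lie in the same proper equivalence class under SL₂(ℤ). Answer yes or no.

D₁ = -24, D₂ = -24
f: translate: b→0 (≡-4 mod 4), so (2,-4,5)→(2,0,3)
f: reduced (well bottom): (2,0,3) with a≤c, −a<b≤a
g is negative-definite; reduce −g:
−g: flip: (5,-4,2)→(2,4,5)
−g: translate: b→0 (≡4 mod 4), so (2,4,5)→(2,0,3)
−g: reduced (well bottom): (2,0,3) with a≤c, −a<b≤a
flip sign back: reduced form of g is (-2,0,-3)
reduced forms (2, 0, 3) vs (-2, 0, -3) ⇒ inequivalent

no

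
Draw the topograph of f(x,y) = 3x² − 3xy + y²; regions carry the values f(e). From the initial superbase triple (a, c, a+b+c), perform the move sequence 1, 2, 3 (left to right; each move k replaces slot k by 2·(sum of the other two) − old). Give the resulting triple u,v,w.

start (3,1,1) = (f(1,0),f(0,1),f(1,1))
replace slot 1: 2·(1+1) − 3 = 1 → (1,1,1)
replace slot 2: 2·(1+1) − 1 = 3 → (1,3,1)
replace slot 3: 2·(1+3) − 1 = 7 → (1,3,7)

1,3,7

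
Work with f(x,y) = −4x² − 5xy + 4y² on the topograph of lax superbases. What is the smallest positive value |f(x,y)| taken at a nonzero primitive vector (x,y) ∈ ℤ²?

descent: ρ → (4,5,-4)  [lands on river]
river: ρ → (-4,3,5)
river: ρ → (5,7,-2)
river: ρ → (-2,9,1)
river: ρ → (1,9,-2)
river: ρ → (-2,7,5)
river: ρ → (5,3,-4)
river: ρ → (-4,5,4)
river: ρ → (4,3,-5)
river: ρ → (-5,7,2)
river: ρ → (2,9,-1)
river: ρ → (-1,9,2)
river: ρ → (2,7,-5)
river: ρ → (-5,3,4)
closes: descent 1, river 14
min |a| on river = 1

1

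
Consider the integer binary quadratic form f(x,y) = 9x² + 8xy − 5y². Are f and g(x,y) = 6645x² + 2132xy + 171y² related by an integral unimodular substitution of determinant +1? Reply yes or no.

D₁ = 244, D₂ = 244
river cycle of f (length 22): (-5, 12, 5), (5, 8, -9), (-9, 10, 4), (4, 14, -3), (-3, 10, 12), (12, 14, -1), (-1, 14, 12), (12, 10, -3), (-3, 14, 4), (4, 10, -9), … (12 more)
river cycle of g (length 22): (9, 8, -5), (-5, 12, 5), (5, 8, -9), (-9, 10, 4), (4, 14, -3), (-3, 10, 12), (12, 14, -1), (-1, 14, 12), (12, 10, -3), (-3, 14, 4), … (12 more)
cycles coincide ⇒ equivalent

yes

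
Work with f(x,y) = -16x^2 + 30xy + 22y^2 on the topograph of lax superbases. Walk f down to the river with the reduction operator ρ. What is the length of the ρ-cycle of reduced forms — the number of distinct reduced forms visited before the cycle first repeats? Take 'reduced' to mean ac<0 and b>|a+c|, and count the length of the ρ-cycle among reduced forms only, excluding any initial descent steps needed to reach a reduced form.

D = 2308, ⌊√D⌋ = 48
river: ρ → (22,14,-24)
river: ρ → (-24,34,12)
river: ρ → (12,38,-18)
river: ρ → (-18,34,16)
river: ρ → (16,30,-22)
river: ρ → (-22,14,24)
river: ρ → (24,34,-12)
river: ρ → (-12,38,18)
river: ρ → (18,34,-16)
river: ρ → (-16,30,22)
ρ-cycle length = 10 (tail of 0 descent steps not counted)

10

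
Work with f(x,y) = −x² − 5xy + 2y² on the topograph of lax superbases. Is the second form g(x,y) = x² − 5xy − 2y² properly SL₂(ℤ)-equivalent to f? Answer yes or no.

D₁ = 33, D₂ = 33
river cycle of f (length 4): (2, 5, -1), (-1, 5, 2), (2, 3, -3), (-3, 3, 2)
river cycle of g (length 4): (-2, 5, 1), (1, 5, -2), (-2, 3, 3), (3, 3, -2)
cycles differ ⇒ inequivalent

no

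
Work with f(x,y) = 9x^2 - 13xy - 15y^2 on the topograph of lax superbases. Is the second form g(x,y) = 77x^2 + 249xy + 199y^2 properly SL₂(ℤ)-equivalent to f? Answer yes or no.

D₁ = 709, D₂ = 709
river cycle of f (length 34): (-15, 13, 9), (9, 23, -5), (-5, 17, 21), (21, 25, -1), (-1, 25, 21), (21, 17, -5), (-5, 23, 9), (9, 13, -15), (-15, 17, 7), (7, 25, -3), … (24 more)
river cycle of g (length 34): (-5, 17, 21), (21, 25, -1), (-1, 25, 21), (21, 17, -5), (-5, 23, 9), (9, 13, -15), (-15, 17, 7), (7, 25, -3), (-3, 23, 15), (15, 7, -11), … (24 more)
cycles coincide ⇒ equivalent

yes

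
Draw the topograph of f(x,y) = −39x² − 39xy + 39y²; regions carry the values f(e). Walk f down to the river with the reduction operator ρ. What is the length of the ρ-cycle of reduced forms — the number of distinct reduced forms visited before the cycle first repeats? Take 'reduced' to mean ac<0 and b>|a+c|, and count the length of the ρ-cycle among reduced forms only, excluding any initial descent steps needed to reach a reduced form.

D = 7605, ⌊√D⌋ = 87
descent: ρ → (39,39,-39)  [lands on river]
river: ρ → (-39,39,39)
ρ-cycle length = 2 (tail of 1 descent step not counted)

2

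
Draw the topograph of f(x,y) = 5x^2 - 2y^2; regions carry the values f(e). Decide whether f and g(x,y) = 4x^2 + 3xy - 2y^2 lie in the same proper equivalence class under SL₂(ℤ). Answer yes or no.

D₁ = 40, D₂ = 41
discriminants differ ⇒ not SL₂(ℤ)-equivalent

no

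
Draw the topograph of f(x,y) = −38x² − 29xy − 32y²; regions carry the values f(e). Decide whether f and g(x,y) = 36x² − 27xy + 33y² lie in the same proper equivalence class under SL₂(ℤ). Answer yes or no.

D₁ = -4023, D₂ = -4023
f is negative-definite; reduce −f:
−f: flip: (38,29,32)→(32,-29,38)
−f: reduced (well bottom): (32,-29,38) with a≤c, −a<b≤a
flip sign back: reduced form of f is (-32,29,-38)
g: flip: (36,-27,33)→(33,27,36)
g: reduced (well bottom): (33,27,36) with a≤c, −a<b≤a
reduced forms (-32, 29, -38) vs (33, 27, 36) ⇒ inequivalent

no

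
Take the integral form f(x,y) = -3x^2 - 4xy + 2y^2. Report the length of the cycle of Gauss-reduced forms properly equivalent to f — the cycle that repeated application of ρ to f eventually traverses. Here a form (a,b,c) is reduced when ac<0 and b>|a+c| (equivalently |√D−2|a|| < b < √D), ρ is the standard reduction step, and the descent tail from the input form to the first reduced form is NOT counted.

D = 40, ⌊√D⌋ = 6
descent: ρ → (2,4,-3)  [lands on river]
river: ρ → (-3,2,3)
river: ρ → (3,4,-2)
river: ρ → (-2,4,3)
river: ρ → (3,2,-3)
river: ρ → (-3,4,2)
ρ-cycle length = 6 (tail of 1 descent step not counted)

6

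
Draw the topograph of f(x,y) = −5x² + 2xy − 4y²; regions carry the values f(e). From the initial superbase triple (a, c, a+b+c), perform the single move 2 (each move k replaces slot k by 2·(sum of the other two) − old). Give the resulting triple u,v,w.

start (-5,-4,-7) = (f(1,0),f(0,1),f(1,1))
replace slot 2: 2·((-5)+(-7)) − (-4) = -20 → (-5,-20,-7)

-5,-20,-7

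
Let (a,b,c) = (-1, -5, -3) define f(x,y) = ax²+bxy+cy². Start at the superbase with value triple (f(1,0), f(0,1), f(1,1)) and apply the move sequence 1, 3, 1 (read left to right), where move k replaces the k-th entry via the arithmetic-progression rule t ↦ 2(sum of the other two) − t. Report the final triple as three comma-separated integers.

start (-1,-3,-9) = (f(1,0),f(0,1),f(1,1))
replace slot 1: 2·((-3)+(-9)) − (-1) = -23 → (-23,-3,-9)
replace slot 3: 2·((-23)+(-3)) − (-9) = -43 → (-23,-3,-43)
replace slot 1: 2·((-3)+(-43)) − (-23) = -69 → (-69,-3,-43)

-69,-3,-43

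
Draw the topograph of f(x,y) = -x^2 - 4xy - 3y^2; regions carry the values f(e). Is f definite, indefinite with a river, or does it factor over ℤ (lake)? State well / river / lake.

D = b²−4ac = (-4)² − 4·(-1)·(-3) = 4
D = 2² is a perfect square ⇒ form factors over ℤ ⇒ lakes

lake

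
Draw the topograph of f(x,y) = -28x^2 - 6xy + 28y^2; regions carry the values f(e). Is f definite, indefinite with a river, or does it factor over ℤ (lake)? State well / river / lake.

D = b²−4ac = (-6)² − 4·(-28)·28 = 3172
D > 0 non-square ⇒ indefinite ⇒ periodic river

river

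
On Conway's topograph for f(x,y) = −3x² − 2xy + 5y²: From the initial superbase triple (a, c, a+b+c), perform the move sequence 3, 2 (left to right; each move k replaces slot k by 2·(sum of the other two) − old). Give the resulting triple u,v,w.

start (-3,5,0) = (f(1,0),f(0,1),f(1,1))
replace slot 3: 2·((-3)+5) − 0 = 4 → (-3,5,4)
replace slot 2: 2·((-3)+4) − 5 = -3 → (-3,-3,4)

-3,-3,4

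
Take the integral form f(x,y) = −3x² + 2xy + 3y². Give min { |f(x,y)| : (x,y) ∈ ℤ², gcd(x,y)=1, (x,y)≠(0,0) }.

river: ρ → (3,4,-2)
river: ρ → (-2,4,3)
river: ρ → (3,2,-3)
river: ρ → (-3,4,2)
river: ρ → (2,4,-3)
river: ρ → (-3,2,3)
closes: descent 0, river 6
min |a| on river = 2

2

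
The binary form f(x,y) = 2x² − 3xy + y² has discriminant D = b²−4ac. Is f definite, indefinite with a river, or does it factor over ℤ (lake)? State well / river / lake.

D = b²−4ac = (-3)² − 4·2·1 = 1
D = 1² is a perfect square ⇒ form factors over ℤ ⇒ lakes

lake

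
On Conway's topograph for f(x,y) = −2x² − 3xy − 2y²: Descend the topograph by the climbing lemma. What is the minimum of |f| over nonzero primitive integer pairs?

translate: b→-1 (≡3 mod 4), so (2,3,2)→(2,-1,1)
flip: (2,-1,1)→(1,1,2)
reduced (well bottom): (1,1,2) with a≤c, −a<b≤a
well minimum |f| = |-1| = 1 (negative-definite)

1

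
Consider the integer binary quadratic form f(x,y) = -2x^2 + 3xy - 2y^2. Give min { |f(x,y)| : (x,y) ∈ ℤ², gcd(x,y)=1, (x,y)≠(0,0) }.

translate: b→1 (≡-3 mod 4), so (2,-3,2)→(2,1,1)
flip: (2,1,1)→(1,-1,2)
translate: b→1 (≡-1 mod 2), so (1,-1,2)→(1,1,2)
reduced (well bottom): (1,1,2) with a≤c, −a<b≤a
well minimum |f| = |-1| = 1 (negative-definite)

1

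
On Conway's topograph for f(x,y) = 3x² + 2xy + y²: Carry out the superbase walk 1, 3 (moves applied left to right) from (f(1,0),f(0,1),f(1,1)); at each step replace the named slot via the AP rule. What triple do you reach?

start (3,1,6) = (f(1,0),f(0,1),f(1,1))
replace slot 1: 2·(1+6) − 3 = 11 → (11,1,6)
replace slot 3: 2·(11+1) − 6 = 18 → (11,1,18)

11,1,18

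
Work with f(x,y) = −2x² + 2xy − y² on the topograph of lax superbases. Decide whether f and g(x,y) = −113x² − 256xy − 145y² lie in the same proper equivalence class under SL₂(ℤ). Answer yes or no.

D₁ = -4, D₂ = -4
f is negative-definite; reduce −f:
−f: translate: b→2 (≡-2 mod 4), so (2,-2,1)→(2,2,1)
−f: flip: (2,2,1)→(1,-2,2)
−f: translate: b→0 (≡-2 mod 2), so (1,-2,2)→(1,0,1)
−f: reduced (well bottom): (1,0,1) with a≤c, −a<b≤a
flip sign back: reduced form of f is (-1,0,-1)
g is negative-definite; reduce −g:
−g: translate: b→30 (≡256 mod 226), so (113,256,145)→(113,30,2)
−g: flip: (113,30,2)→(2,-30,113)
−g: translate: b→2 (≡-30 mod 4), so (2,-30,113)→(2,2,1)
−g: flip: (2,2,1)→(1,-2,2)
−g: translate: b→0 (≡-2 mod 2), so (1,-2,2)→(1,0,1)
−g: reduced (well bottom): (1,0,1) with a≤c, −a<b≤a
flip sign back: reduced form of g is (-1,0,-1)
reduced forms (-1, 0, -1) vs (-1, 0, -1) ⇒ equivalent

yes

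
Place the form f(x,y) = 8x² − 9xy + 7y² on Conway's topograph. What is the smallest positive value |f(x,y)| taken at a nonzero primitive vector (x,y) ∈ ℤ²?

translate: b→7 (≡-9 mod 16), so (8,-9,7)→(8,7,6)
flip: (8,7,6)→(6,-7,8)
translate: b→5 (≡-7 mod 12), so (6,-7,8)→(6,5,7)
reduced (well bottom): (6,5,7) with a≤c, −a<b≤a
well minimum = a = 6

6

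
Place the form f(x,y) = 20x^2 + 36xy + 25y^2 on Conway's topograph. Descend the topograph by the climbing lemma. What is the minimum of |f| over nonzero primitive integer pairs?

translate: b→-4 (≡36 mod 40), so (20,36,25)→(20,-4,9)
flip: (20,-4,9)→(9,4,20)
reduced (well bottom): (9,4,20) with a≤c, −a<b≤a
well minimum = a = 9

9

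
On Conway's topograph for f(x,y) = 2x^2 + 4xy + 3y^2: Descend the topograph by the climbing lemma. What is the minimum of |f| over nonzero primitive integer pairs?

translate: b→0 (≡4 mod 4), so (2,4,3)→(2,0,1)
flip: (2,0,1)→(1,0,2)
reduced (well bottom): (1,0,2) with a≤c, −a<b≤a
well minimum = a = 1

1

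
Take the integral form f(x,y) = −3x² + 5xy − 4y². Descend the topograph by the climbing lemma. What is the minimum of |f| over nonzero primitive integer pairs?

translate: b→1 (≡-5 mod 6), so (3,-5,4)→(3,1,2)
flip: (3,1,2)→(2,-1,3)
reduced (well bottom): (2,-1,3) with a≤c, −a<b≤a
well minimum |f| = |-2| = 2 (negative-definite)

2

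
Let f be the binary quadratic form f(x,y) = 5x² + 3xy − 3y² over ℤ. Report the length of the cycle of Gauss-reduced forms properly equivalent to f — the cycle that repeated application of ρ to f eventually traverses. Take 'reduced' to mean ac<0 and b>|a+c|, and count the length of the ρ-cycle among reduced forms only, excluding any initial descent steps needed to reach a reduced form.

D = 69, ⌊√D⌋ = 8
river: ρ → (-3,3,5)
river: ρ → (5,7,-1)
river: ρ → (-1,7,5)
river: ρ → (5,3,-3)
ρ-cycle length = 4 (tail of 0 descent steps not counted)

4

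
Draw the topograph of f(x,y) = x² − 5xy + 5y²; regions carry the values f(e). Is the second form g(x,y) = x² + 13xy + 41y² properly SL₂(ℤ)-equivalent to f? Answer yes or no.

D₁ = 5, D₂ = 5
river cycle of f (length 2): (1, 1, -1), (-1, 1, 1)
river cycle of g (length 2): (1, 1, -1), (-1, 1, 1)
cycles coincide ⇒ equivalent

yes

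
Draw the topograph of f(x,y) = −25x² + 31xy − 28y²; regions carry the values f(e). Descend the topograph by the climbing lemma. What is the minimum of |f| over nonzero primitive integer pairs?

translate: b→19 (≡-31 mod 50), so (25,-31,28)→(25,19,22)
flip: (25,19,22)→(22,-19,25)
reduced (well bottom): (22,-19,25) with a≤c, −a<b≤a
well minimum |f| = |-22| = 22 (negative-definite)

22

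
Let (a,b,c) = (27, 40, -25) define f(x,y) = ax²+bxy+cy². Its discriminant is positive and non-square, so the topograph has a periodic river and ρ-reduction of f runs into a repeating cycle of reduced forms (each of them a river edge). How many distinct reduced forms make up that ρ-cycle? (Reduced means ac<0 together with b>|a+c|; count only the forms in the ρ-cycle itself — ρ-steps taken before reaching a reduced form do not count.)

D = 4300, ⌊√D⌋ = 65
river: ρ → (-25,60,7)
river: ρ → (7,52,-57)
river: ρ → (-57,62,2)
river: ρ → (2,62,-57)
river: ρ → (-57,52,7)
river: ρ → (7,60,-25)
river: ρ → (-25,40,27)
river: ρ → (27,14,-38)
river: ρ → (-38,62,3)
river: ρ → (3,64,-17)
river: ρ → (-17,38,42)
river: ρ → (42,46,-13)
river: ρ → (-13,58,18)
river: ρ → (18,50,-25)
river: ρ → (-25,50,18)
river: ρ → (18,58,-13)
river: ρ → (-13,46,42)
river: ρ → (42,38,-17)
river: ρ → (-17,64,3)
river: ρ → (3,62,-38)
river: ρ → (-38,14,27)
river: ρ → (27,40,-25)
ρ-cycle length = 22 (tail of 0 descent steps not counted)

22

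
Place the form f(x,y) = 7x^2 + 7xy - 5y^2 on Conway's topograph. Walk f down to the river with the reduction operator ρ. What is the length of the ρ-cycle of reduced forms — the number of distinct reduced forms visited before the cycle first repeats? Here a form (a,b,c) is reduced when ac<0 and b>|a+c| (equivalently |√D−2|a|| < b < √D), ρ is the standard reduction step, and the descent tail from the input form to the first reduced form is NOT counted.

D = 189, ⌊√D⌋ = 13
river: ρ → (-5,13,1)
river: ρ → (1,13,-5)
river: ρ → (-5,7,7)
river: ρ → (7,7,-5)
ρ-cycle length = 4 (tail of 0 descent steps not counted)

4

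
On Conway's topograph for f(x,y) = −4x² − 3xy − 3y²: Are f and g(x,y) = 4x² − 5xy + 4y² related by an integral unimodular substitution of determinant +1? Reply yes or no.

D₁ = -39, D₂ = -39
f is negative-definite; reduce −f:
−f: flip: (4,3,3)→(3,-3,4)
−f: translate: b→3 (≡-3 mod 6), so (3,-3,4)→(3,3,4)
−f: reduced (well bottom): (3,3,4) with a≤c, −a<b≤a
flip sign back: reduced form of f is (-3,-3,-4)
g: translate: b→3 (≡-5 mod 8), so (4,-5,4)→(4,3,3)
g: flip: (4,3,3)→(3,-3,4)
g: translate: b→3 (≡-3 mod 6), so (3,-3,4)→(3,3,4)
g: reduced (well bottom): (3,3,4) with a≤c, −a<b≤a
reduced forms (-3, -3, -4) vs (3, 3, 4) ⇒ inequivalent

no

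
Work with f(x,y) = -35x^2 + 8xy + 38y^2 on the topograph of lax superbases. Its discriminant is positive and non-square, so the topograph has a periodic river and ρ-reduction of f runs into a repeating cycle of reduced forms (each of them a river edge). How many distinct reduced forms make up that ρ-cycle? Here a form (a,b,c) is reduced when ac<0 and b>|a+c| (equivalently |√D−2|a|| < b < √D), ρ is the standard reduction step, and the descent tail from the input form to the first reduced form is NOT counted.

D = 5384, ⌊√D⌋ = 73
river: ρ → (38,68,-5)
river: ρ → (-5,72,10)
river: ρ → (10,68,-19)
river: ρ → (-19,46,43)
river: ρ → (43,40,-22)
river: ρ → (-22,48,35)
river: ρ → (35,22,-35)
river: ρ → (-35,48,22)
river: ρ → (22,40,-43)
river: ρ → (-43,46,19)
river: ρ → (19,68,-10)
river: ρ → (-10,72,5)
river: ρ → (5,68,-38)
river: ρ → (-38,8,35)
river: ρ → (35,62,-11)
river: ρ → (-11,70,11)
river: ρ → (11,62,-35)
river: ρ → (-35,8,38)
ρ-cycle length = 18 (tail of 0 descent steps not counted)

18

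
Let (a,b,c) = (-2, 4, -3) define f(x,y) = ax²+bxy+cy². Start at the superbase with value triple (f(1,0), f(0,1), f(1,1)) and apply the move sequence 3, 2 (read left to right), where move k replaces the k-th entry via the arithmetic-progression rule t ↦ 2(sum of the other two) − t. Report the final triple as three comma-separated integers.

start (-2,-3,-1) = (f(1,0),f(0,1),f(1,1))
replace slot 3: 2·((-2)+(-3)) − (-1) = -9 → (-2,-3,-9)
replace slot 2: 2·((-2)+(-9)) − (-3) = -19 → (-2,-19,-9)

-2,-19,-9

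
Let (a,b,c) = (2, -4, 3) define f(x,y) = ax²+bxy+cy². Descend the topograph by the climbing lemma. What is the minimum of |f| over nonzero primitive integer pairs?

translate: b→0 (≡-4 mod 4), so (2,-4,3)→(2,0,1)
flip: (2,0,1)→(1,0,2)
reduced (well bottom): (1,0,2) with a≤c, −a<b≤a
well minimum = a = 1

1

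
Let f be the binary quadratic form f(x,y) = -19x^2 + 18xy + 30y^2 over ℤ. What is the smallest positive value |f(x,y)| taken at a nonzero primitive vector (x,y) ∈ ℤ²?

river: ρ → (30,42,-7)
river: ρ → (-7,42,30)
river: ρ → (30,18,-19)
river: ρ → (-19,20,29)
river: ρ → (29,38,-10)
river: ρ → (-10,42,21)
river: ρ → (21,42,-10)
river: ρ → (-10,38,29)
river: ρ → (29,20,-19)
river: ρ → (-19,18,30)
closes: descent 0, river 10
min |a| on river = 7

7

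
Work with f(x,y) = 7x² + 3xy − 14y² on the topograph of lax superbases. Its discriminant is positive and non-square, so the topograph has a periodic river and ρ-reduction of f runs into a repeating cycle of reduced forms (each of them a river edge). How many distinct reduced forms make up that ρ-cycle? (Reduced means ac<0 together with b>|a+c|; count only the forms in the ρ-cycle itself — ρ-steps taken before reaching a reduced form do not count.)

D = 401, ⌊√D⌋ = 20
descent: ρ → (-14,-3,7)
descent: ρ → (7,17,-4)  [lands on river]
river: ρ → (-4,15,11)
river: ρ → (11,7,-8)
river: ρ → (-8,9,10)
river: ρ → (10,11,-7)
river: ρ → (-7,17,4)
river: ρ → (4,15,-11)
river: ρ → (-11,7,8)
river: ρ → (8,9,-10)
river: ρ → (-10,11,7)
ρ-cycle length = 10 (tail of 2 descent steps not counted)

10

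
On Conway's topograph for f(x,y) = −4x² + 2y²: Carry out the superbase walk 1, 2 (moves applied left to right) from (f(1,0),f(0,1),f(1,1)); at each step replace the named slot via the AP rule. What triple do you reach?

start (-4,2,-2) = (f(1,0),f(0,1),f(1,1))
replace slot 1: 2·(2+(-2)) − (-4) = 4 → (4,2,-2)
replace slot 2: 2·(4+(-2)) − 2 = 2 → (4,2,-2)

4,2,-2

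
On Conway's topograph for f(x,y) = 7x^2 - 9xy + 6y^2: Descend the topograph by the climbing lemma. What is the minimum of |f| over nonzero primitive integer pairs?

translate: b→5 (≡-9 mod 14), so (7,-9,6)→(7,5,4)
flip: (7,5,4)→(4,-5,7)
translate: b→3 (≡-5 mod 8), so (4,-5,7)→(4,3,6)
reduced (well bottom): (4,3,6) with a≤c, −a<b≤a
well minimum = a = 4

4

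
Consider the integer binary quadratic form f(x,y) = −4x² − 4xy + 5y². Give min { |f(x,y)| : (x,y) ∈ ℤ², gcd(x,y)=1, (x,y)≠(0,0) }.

descent: ρ → (5,4,-4)  [lands on river]
river: ρ → (-4,4,5)
river: ρ → (5,6,-3)
river: ρ → (-3,6,5)
closes: descent 1, river 4
min |a| on river = 3

3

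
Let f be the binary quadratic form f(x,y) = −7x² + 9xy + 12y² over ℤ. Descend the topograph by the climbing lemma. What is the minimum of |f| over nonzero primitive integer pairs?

river: ρ → (12,15,-4)
river: ρ → (-4,17,8)
river: ρ → (8,15,-6)
river: ρ → (-6,9,14)
river: ρ → (14,19,-1)
river: ρ → (-1,19,14)
river: ρ → (14,9,-6)
river: ρ → (-6,15,8)
river: ρ → (8,17,-4)
river: ρ → (-4,15,12)
river: ρ → (12,9,-7)
river: ρ → (-7,19,2)
river: ρ → (2,17,-16)
river: ρ → (-16,15,3)
river: ρ → (3,15,-16)
river: ρ → (-16,17,2)
river: ρ → (2,19,-7)
river: ρ → (-7,9,12)
closes: descent 0, river 18
min |a| on river = 1

1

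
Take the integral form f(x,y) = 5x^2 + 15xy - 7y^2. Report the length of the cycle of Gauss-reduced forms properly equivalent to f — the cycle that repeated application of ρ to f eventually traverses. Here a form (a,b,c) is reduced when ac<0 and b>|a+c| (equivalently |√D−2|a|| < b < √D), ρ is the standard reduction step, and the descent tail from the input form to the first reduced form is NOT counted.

D = 365, ⌊√D⌋ = 19
river: ρ → (-7,13,7)
river: ρ → (7,15,-5)
river: ρ → (-5,15,7)
river: ρ → (7,13,-7)
river: ρ → (-7,15,5)
river: ρ → (5,15,-7)
ρ-cycle length = 6 (tail of 0 descent steps not counted)

6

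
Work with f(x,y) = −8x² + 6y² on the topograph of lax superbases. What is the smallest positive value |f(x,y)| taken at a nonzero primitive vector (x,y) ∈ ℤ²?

descent: ρ → (6,12,-2)  [lands on river]
river: ρ → (-2,12,6)
closes: descent 1, river 2
min |a| on river = 2

2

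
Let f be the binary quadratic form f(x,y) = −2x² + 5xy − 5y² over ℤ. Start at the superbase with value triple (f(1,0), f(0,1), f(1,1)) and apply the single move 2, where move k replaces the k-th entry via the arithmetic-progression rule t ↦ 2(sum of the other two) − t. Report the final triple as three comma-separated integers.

start (-2,-5,-2) = (f(1,0),f(0,1),f(1,1))
replace slot 2: 2·((-2)+(-2)) − (-5) = -3 → (-2,-3,-2)

-2,-3,-2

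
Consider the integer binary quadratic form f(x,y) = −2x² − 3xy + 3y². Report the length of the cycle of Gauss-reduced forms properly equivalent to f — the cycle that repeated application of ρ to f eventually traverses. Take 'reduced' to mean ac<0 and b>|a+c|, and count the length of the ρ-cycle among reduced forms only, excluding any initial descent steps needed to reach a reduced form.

D = 33, ⌊√D⌋ = 5
descent: ρ → (3,3,-2)  [lands on river]
river: ρ → (-2,5,1)
river: ρ → (1,5,-2)
river: ρ → (-2,3,3)
ρ-cycle length = 4 (tail of 1 descent step not counted)

4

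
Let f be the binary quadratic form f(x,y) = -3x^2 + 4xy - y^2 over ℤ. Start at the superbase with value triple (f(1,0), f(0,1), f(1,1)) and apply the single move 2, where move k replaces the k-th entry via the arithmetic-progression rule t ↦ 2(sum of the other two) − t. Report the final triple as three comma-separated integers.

start (-3,-1,0) = (f(1,0),f(0,1),f(1,1))
replace slot 2: 2·((-3)+0) − (-1) = -5 → (-3,-5,0)

-3,-5,0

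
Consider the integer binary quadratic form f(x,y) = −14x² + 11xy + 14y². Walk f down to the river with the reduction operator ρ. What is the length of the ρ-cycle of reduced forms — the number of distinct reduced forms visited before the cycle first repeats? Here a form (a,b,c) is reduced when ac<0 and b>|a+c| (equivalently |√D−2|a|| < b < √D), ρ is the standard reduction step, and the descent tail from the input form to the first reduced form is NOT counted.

D = 905, ⌊√D⌋ = 30
river: ρ → (14,17,-11)
river: ρ → (-11,27,4)
river: ρ → (4,29,-4)
river: ρ → (-4,27,11)
river: ρ → (11,17,-14)
river: ρ → (-14,11,14)
ρ-cycle length = 6 (tail of 0 descent steps not counted)

6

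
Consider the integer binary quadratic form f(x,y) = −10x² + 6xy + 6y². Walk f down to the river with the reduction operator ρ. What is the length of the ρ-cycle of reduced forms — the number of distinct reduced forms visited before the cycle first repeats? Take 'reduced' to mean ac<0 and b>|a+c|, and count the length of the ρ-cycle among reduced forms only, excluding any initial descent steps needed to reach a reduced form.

D = 276, ⌊√D⌋ = 16
river: ρ → (6,6,-10)
river: ρ → (-10,14,2)
river: ρ → (2,14,-10)
river: ρ → (-10,6,6)
ρ-cycle length = 4 (tail of 0 descent steps not counted)

4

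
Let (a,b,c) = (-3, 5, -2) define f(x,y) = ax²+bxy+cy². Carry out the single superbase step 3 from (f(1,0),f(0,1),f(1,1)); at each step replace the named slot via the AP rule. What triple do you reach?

start (-3,-2,0) = (f(1,0),f(0,1),f(1,1))
replace slot 3: 2·((-3)+(-2)) − 0 = -10 → (-3,-2,-10)

-3,-2,-10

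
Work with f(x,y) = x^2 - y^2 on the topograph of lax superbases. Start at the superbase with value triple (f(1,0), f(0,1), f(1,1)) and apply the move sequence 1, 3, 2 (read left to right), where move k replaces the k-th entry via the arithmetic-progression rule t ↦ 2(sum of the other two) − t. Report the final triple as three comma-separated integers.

start (1,-1,0) = (f(1,0),f(0,1),f(1,1))
replace slot 1: 2·((-1)+0) − 1 = -3 → (-3,-1,0)
replace slot 3: 2·((-3)+(-1)) − 0 = -8 → (-3,-1,-8)
replace slot 2: 2·((-3)+(-8)) − (-1) = -21 → (-3,-21,-8)

-3,-21,-8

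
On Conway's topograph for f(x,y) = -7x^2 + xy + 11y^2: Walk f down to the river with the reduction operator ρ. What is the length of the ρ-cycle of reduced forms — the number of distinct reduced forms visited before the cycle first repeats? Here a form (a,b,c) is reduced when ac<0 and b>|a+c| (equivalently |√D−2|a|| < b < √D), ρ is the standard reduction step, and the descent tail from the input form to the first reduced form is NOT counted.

D = 309, ⌊√D⌋ = 17
descent: ρ → (11,-1,-7)
descent: ρ → (-7,15,3)  [lands on river]
river: ρ → (3,15,-7)
river: ρ → (-7,13,5)
river: ρ → (5,17,-1)
river: ρ → (-1,17,5)
river: ρ → (5,13,-7)
ρ-cycle length = 6 (tail of 2 descent steps not counted)

6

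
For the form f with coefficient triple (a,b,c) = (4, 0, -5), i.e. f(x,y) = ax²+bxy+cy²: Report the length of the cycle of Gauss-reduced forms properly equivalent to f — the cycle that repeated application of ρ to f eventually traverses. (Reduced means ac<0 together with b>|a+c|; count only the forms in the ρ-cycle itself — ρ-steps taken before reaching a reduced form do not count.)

D = 80, ⌊√D⌋ = 8
descent: ρ → (-5,0,4)
descent: ρ → (4,8,-1)  [lands on river]
river: ρ → (-1,8,4)
ρ-cycle length = 2 (tail of 2 descent steps not counted)

2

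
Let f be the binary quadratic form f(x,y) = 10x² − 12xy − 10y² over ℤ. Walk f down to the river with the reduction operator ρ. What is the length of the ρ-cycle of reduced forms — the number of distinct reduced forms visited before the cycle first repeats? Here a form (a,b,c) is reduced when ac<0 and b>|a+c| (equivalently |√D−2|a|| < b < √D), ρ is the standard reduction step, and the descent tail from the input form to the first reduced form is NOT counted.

D = 544, ⌊√D⌋ = 23
descent: ρ → (-10,12,10)  [lands on river]
river: ρ → (10,8,-12)
river: ρ → (-12,16,6)
river: ρ → (6,20,-6)
river: ρ → (-6,16,12)
river: ρ → (12,8,-10)
ρ-cycle length = 6 (tail of 1 descent step not counted)

6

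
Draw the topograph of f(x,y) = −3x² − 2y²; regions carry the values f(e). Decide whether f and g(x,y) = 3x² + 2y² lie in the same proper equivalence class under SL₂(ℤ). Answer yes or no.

D₁ = -24, D₂ = -24
f is negative-definite; reduce −f:
−f: flip: (3,0,2)→(2,0,3)
−f: reduced (well bottom): (2,0,3) with a≤c, −a<b≤a
flip sign back: reduced form of f is (-2,0,-3)
g: flip: (3,0,2)→(2,0,3)
g: reduced (well bottom): (2,0,3) with a≤c, −a<b≤a
reduced forms (-2, 0, -3) vs (2, 0, 3) ⇒ inequivalent

no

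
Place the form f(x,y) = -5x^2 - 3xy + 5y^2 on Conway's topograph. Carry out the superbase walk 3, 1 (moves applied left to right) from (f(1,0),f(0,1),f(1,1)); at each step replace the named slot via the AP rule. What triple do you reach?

start (-5,5,-3) = (f(1,0),f(0,1),f(1,1))
replace slot 3: 2·((-5)+5) − (-3) = 3 → (-5,5,3)
replace slot 1: 2·(5+3) − (-5) = 21 → (21,5,3)

21,5,3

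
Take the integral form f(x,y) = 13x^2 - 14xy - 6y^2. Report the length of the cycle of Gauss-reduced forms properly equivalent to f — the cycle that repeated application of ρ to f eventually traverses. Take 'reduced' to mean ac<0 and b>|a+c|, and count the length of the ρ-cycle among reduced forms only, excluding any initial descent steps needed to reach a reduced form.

D = 508, ⌊√D⌋ = 22
descent: ρ → (-6,14,13)  [lands on river]
river: ρ → (13,12,-7)
river: ρ → (-7,16,9)
river: ρ → (9,20,-3)
river: ρ → (-3,22,2)
river: ρ → (2,22,-3)
river: ρ → (-3,20,9)
river: ρ → (9,16,-7)
river: ρ → (-7,12,13)
river: ρ → (13,14,-6)
river: ρ → (-6,22,1)
river: ρ → (1,22,-6)
ρ-cycle length = 12 (tail of 1 descent step not counted)

12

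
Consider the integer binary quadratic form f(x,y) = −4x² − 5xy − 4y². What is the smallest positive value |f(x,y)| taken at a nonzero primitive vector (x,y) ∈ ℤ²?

translate: b→-3 (≡5 mod 8), so (4,5,4)→(4,-3,3)
flip: (4,-3,3)→(3,3,4)
reduced (well bottom): (3,3,4) with a≤c, −a<b≤a
well minimum |f| = |-3| = 3 (negative-definite)

3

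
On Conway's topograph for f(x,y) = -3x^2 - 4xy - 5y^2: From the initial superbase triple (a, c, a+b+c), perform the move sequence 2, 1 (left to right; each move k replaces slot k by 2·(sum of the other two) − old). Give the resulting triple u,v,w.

start (-3,-5,-12) = (f(1,0),f(0,1),f(1,1))
replace slot 2: 2·((-3)+(-12)) − (-5) = -25 → (-3,-25,-12)
replace slot 1: 2·((-25)+(-12)) − (-3) = -71 → (-71,-25,-12)

-71,-25,-12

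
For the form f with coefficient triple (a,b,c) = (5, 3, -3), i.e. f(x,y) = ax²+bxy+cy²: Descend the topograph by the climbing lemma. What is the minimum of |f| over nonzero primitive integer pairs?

river: ρ → (-3,3,5)
river: ρ → (5,7,-1)
river: ρ → (-1,7,5)
river: ρ → (5,3,-3)
closes: descent 0, river 4
min |a| on river = 1

1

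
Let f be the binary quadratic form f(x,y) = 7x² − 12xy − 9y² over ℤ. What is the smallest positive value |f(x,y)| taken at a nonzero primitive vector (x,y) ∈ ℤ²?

descent: ρ → (-9,12,7)  [lands on river]
river: ρ → (7,16,-5)
river: ρ → (-5,14,10)
river: ρ → (10,6,-9)
closes: descent 1, river 4
min |a| on river = 5

5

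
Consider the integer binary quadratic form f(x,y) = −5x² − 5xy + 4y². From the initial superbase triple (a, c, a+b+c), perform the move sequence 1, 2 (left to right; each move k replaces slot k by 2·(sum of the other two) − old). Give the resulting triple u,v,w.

start (-5,4,-6) = (f(1,0),f(0,1),f(1,1))
replace slot 1: 2·(4+(-6)) − (-5) = 1 → (1,4,-6)
replace slot 2: 2·(1+(-6)) − 4 = -14 → (1,-14,-6)

1,-14,-6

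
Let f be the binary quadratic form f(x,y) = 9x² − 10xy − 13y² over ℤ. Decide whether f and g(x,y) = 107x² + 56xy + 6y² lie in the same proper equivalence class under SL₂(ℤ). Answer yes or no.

D₁ = 568, D₂ = 568
river cycle of f (length 6): (-13, 10, 9), (9, 8, -14), (-14, 20, 3), (3, 22, -7), (-7, 20, 6), (6, 16, -13)
river cycle of g (length 6): (6, 16, -13), (-13, 10, 9), (9, 8, -14), (-14, 20, 3), (3, 22, -7), (-7, 20, 6)
cycles coincide ⇒ equivalent

yes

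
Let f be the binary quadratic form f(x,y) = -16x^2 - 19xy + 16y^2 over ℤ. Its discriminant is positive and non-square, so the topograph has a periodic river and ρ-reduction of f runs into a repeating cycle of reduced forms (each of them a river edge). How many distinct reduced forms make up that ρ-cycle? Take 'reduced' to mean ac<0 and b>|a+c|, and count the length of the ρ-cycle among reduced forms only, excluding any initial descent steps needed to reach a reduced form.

D = 1385, ⌊√D⌋ = 37
descent: ρ → (16,19,-16)  [lands on river]
river: ρ → (-16,13,19)
river: ρ → (19,25,-10)
river: ρ → (-10,35,4)
river: ρ → (4,37,-1)
river: ρ → (-1,37,4)
river: ρ → (4,35,-10)
river: ρ → (-10,25,19)
river: ρ → (19,13,-16)
river: ρ → (-16,19,16)
river: ρ → (16,13,-19)
river: ρ → (-19,25,10)
river: ρ → (10,35,-4)
river: ρ → (-4,37,1)
river: ρ → (1,37,-4)
river: ρ → (-4,35,10)
river: ρ → (10,25,-19)
river: ρ → (-19,13,16)
ρ-cycle length = 18 (tail of 1 descent step not counted)

18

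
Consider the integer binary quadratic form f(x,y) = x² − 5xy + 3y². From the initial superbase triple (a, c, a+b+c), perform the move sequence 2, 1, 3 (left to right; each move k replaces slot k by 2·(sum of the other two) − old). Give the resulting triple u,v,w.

start (1,3,-1) = (f(1,0),f(0,1),f(1,1))
replace slot 2: 2·(1+(-1)) − 3 = -3 → (1,-3,-1)
replace slot 1: 2·((-3)+(-1)) − 1 = -9 → (-9,-3,-1)
replace slot 3: 2·((-9)+(-3)) − (-1) = -23 → (-9,-3,-23)

-9,-3,-23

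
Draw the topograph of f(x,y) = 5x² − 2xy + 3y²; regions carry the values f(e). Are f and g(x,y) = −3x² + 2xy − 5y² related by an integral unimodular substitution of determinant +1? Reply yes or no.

D₁ = -56, D₂ = -56
f: flip: (5,-2,3)→(3,2,5)
f: reduced (well bottom): (3,2,5) with a≤c, −a<b≤a
g is negative-definite; reduce −g:
−g: reduced (well bottom): (3,-2,5) with a≤c, −a<b≤a
flip sign back: reduced form of g is (-3,2,-5)
reduced forms (3, 2, 5) vs (-3, 2, -5) ⇒ inequivalent

no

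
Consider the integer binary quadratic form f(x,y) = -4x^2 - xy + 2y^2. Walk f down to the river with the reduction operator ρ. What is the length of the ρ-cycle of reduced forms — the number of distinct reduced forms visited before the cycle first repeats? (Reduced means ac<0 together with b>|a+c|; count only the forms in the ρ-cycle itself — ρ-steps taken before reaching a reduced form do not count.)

D = 33, ⌊√D⌋ = 5
descent: ρ → (2,5,-1)  [lands on river]
river: ρ → (-1,5,2)
river: ρ → (2,3,-3)
river: ρ → (-3,3,2)
ρ-cycle length = 4 (tail of 1 descent step not counted)

4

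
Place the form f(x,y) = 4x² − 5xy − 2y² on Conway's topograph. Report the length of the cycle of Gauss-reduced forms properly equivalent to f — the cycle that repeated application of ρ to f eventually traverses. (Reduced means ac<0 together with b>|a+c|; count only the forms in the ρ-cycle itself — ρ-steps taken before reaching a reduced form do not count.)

D = 57, ⌊√D⌋ = 7
descent: ρ → (-2,5,4)  [lands on river]
river: ρ → (4,3,-3)
river: ρ → (-3,3,4)
river: ρ → (4,5,-2)
river: ρ → (-2,7,1)
river: ρ → (1,7,-2)
ρ-cycle length = 6 (tail of 1 descent step not counted)

6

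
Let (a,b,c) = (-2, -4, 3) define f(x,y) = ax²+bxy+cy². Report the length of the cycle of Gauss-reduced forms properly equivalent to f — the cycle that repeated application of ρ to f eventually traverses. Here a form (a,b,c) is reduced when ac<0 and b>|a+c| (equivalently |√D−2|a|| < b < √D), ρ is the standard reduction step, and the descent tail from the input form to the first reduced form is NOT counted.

D = 40, ⌊√D⌋ = 6
descent: ρ → (3,4,-2)  [lands on river]
river: ρ → (-2,4,3)
river: ρ → (3,2,-3)
river: ρ → (-3,4,2)
river: ρ → (2,4,-3)
river: ρ → (-3,2,3)
ρ-cycle length = 6 (tail of 1 descent step not counted)

6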